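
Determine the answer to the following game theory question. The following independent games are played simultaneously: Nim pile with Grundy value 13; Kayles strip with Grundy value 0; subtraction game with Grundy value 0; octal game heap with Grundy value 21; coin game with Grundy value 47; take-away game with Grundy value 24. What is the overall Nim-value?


By the Sprague-Grundy theorem, the Grundy value of a sum of games is the XOR of individual Grundy values.
Nim pile: Grundy value = 13. Running XOR: 0 XOR 13 = 13
Kayles strip: Grundy value = 0. Running XOR: 13 XOR 0 = 13
subtraction game: Grundy value = 0. Running XOR: 13 XOR 0 = 13
octal game heap: Grundy value = 21. Running XOR: 13 XOR 21 = 24
coin game: Grundy value = 47. Running XOR: 24 XOR 47 = 55
take-away game: Grundy value = 24. Running XOR: 55 XOR 24 = 47
The combined Grundy value is 47.

47


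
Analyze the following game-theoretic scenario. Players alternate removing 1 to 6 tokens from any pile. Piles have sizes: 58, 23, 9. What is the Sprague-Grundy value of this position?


Subtraction set: {1, 2, 3, 4, 5, 6}
For this subtraction set, G(n) = n mod 7 (period = max + 1 = 7).
Pile 1 (size 58): G(58) = 58 mod 7 = 2
Pile 2 (size 23): G(23) = 23 mod 7 = 2
Pile 3 (size 9): G(9) = 9 mod 7 = 2
Total Grundy value = XOR of all: 2 XOR 2 XOR 2 = 2

2


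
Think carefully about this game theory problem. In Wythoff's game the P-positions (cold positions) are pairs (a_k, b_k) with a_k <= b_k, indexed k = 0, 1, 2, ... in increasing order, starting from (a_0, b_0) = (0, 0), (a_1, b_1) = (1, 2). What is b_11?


By Wythoff's theorem, a_k = floor(k * phi) and b_k = floor(k * phi^2) = a_k + k, where phi = (1 + sqrt(5))/2 is the golden ratio.
phi = (1 + sqrt(5))/2 = 1.618034
phi^2 = phi + 1 = 2.618034
k = 11
k * phi^2 = 11 * 2.618034 = 28.798374
b_11 = floor(k * phi^2) = 28 (check: a_11 + k = 17 + 11 = 28)

28


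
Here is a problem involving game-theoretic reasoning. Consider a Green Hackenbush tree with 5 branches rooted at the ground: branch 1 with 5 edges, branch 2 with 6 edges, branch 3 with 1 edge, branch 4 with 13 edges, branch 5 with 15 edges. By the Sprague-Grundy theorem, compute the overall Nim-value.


The tree has 5 branches from the ground vertex.
In Green Hackenbush, the Nim-value of a simple path of length k is k.
Branch 1: length 5, Nim-value = 5
Branch 2: length 6, Nim-value = 6
Branch 3: length 1, Nim-value = 1
Branch 4: length 13, Nim-value = 13
Branch 5: length 15, Nim-value = 15
Total Nim-value = XOR of all branch values:
0 XOR 5 = 5
5 XOR 6 = 3
3 XOR 1 = 2
2 XOR 13 = 15
15 XOR 15 = 0
Nim-value of the tree = 0

0


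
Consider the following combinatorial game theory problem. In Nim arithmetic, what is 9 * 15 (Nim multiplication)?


Nim multiplication is bilinear over XOR: (u XOR v) * w = (u*w) XOR (v*w).
So we split each operand into its bit components and XOR the pairwise Nim products.
9 = 1 + 8 (as XOR of powers of 2).
15 = 1 + 2 + 4 + 8 (as XOR of powers of 2).
Using the standard Nim-product table on single bits:
  2*2 = 3,   2*4 = 8,   2*8 = 12,
  4*4 = 6,   4*8 = 11,  8*8 = 13,
and  1*x = x (identity), k*l = l*k (commutative).
Pairwise Nim products:
  1 * 1 = 1
  1 * 2 = 2
  1 * 4 = 4
  1 * 8 = 8
  8 * 1 = 8
  8 * 2 = 12
  8 * 4 = 11
  8 * 8 = 13
XOR them: 1 XOR 2 XOR 4 XOR 8 XOR 8 XOR 12 XOR 11 XOR 13 = 13.
Result: 9 * 15 = 13 (in Nim).

13


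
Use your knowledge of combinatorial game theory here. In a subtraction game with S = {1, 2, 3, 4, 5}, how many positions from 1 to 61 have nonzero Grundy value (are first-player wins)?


Subtraction set S = {1, 2, 3, 4, 5}, so G(n) = n mod 6.
G(n) = 0 when n is a multiple of 6.
Multiples of 6 in [1, 61]: 10
N-positions (nonzero Grundy) = 61 - 10 = 51

51


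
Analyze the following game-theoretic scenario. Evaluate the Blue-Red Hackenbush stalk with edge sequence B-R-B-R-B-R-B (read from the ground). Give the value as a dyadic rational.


Edges (from ground): B-R-B-R-B-R-B
By Berlekamp's sign-expansion rule, a Blue-Red Hackenbush stalk has the value of the surreal number whose sign sequence is the edge sequence with B -> + and R -> -.
Sign sequence: +-+-+-+
Trace the sign expansion in the surreal number tree, starting from 0:
Edge 1: B (sign +) -> bounds (0, +inf), value = 1
Edge 2: R (sign -) -> bounds (0, 1), value = 1/2
Edge 3: B (sign +) -> bounds (1/2, 1), value = 3/4
Edge 4: R (sign -) -> bounds (1/2, 3/4), value = 5/8
Edge 5: B (sign +) -> bounds (5/8, 3/4), value = 11/16
Edge 6: R (sign -) -> bounds (5/8, 11/16), value = 21/32
Edge 7: B (sign +) -> bounds (21/32, 11/16), value = 43/64
Game value = 43/64

43/64


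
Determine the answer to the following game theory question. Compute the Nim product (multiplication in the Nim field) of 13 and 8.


Nim multiplication is bilinear over XOR: (u XOR v) * w = (u*w) XOR (v*w).
So we split each operand into its bit components and XOR the pairwise Nim products.
13 = 1 + 4 + 8 (as XOR of powers of 2).
8 = 8 (as XOR of powers of 2).
Using the standard Nim-product table on single bits:
  2*2 = 3,   2*4 = 8,   2*8 = 12,
  4*4 = 6,   4*8 = 11,  8*8 = 13,
and  1*x = x (identity), k*l = l*k (commutative).
Pairwise Nim products:
  1 * 8 = 8
  4 * 8 = 11
  8 * 8 = 13
XOR them: 8 XOR 11 XOR 13 = 14.
Result: 13 * 8 = 14 (in Nim).

14


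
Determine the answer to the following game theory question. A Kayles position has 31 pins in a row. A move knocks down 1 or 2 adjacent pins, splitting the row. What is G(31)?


Kayles: a move removes 1 or 2 adjacent pins from a contiguous row.
Removing pins from a row of k leaves two independent rows (a, b) with a + b = k - 1 (one pin) or a + b = k - 2 (two pins); an end removal gives a = 0.
By Sprague-Grundy, G(k) = mex{ G(a) XOR G(b) } over all these splits. G(0) = 0.
G(1): splits (0,0):0^0=0 -> mex({0}) = 1
G(2): splits (0,1):0^1=1 (0,0):0^0=0 -> mex({0, 1}) = 2
G(3): splits (0,2):0^2=2 (1,1):1^1=0 (0,1):0^1=1 -> mex({0, 1, 2}) = 3
G(4): splits (0,3):0^3=3 (1,2):1^2=3 (0,2):0^2=2 (1,1):1^1=0 -> mex({0, 2, 3}) = 1
G(5): splits (0,4):0^1=1 (1,3):1^3=2 (2,2):2^2=0 (0,3):0^3=3 (1,2):1^2=3 -> mex({0, 1, 2, 3}) = 4
G(6) = mex({0, 1, 2, 4}) = 3
G(7) = mex({0, 1, 3, 4, 5}) = 2
G(8) = mex({0, 2, 3, 5, 6}) = 1
G(9) = mex({0, 1, 2, 3, 6, 7}) = 4
G(10) = mex({0, 1, 3, 4, 5, 7}) = 2
G(11) = mex({0, 1, 2, 3, 4, 5}) = 6
G(12) = mex({0, 1, 2, 3, 5, 6, 7}) = 4
G(13) = mex({0, 2, 3, 4, 6, 7}) = 1
G(14) = mex({0, 1, 4, 5, 6, 7}) = 2
G(15) = mex({0, 1, 2, 3, 4, 5, 6}) = 7
G(16) = mex({0, 2, 3, 5, 6, 7}) = 1
G(17) = mex({0, 1, 2, 3, 5, 6, 7}) = 4
G(18) = mex({0, 1, 2, 4, 5, 6}) = 3
G(19) = mex({0, 1, 3, 4, 5, 7}) = 2
G(20) = mex({0, 2, 3, 4, 5, 6, 7}) = 1
G(21) = mex({0, 1, 2, 3, 5, 6, 7}) = 4
G(22) = mex({0, 1, 2, 3, 4, 5, 7}) = 6
G(23) = mex({0, 1, 2, 3, 4, 5, 6}) = 7
G(24) = mex({0, 1, 2, 3, 5, 6, 7}) = 4
G(25) = mex({0, 2, 3, 4, 6, 7}) = 1
G(26) = mex({0, 1, 3, 4, 5, 6, 7}) = 2
G(27) = mex({0, 1, 2, 3, 4, 5, 6, 7}) = 8
G(28) = mex({0, 1, 2, 3, 4, 6, 7, 8}) = 5
G(29) = mex({0, 1, 2, 3, 5, 6, 7, 8, 9}) = 4
G(30) = mex({0, 1, 2, 3, 4, 5, 6, 9, 10}) = 7
G(31) = mex({0, 1, 3, 4, 5, 7, 10, 11}) = 2
Therefore G(31) = 2.

2


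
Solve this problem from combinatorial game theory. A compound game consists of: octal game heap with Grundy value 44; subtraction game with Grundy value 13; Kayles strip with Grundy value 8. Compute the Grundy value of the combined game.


By the Sprague-Grundy theorem, the Grundy value of a sum of games is the XOR of individual Grundy values.
octal game heap: Grundy value = 44. Running XOR: 0 XOR 44 = 44
subtraction game: Grundy value = 13. Running XOR: 44 XOR 13 = 33
Kayles strip: Grundy value = 8. Running XOR: 33 XOR 8 = 41
The combined Grundy value is 41.

41


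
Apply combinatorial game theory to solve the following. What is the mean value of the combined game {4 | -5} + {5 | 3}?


G1 = {4 | -5}, G2 = {5 | 3}
Each is a switch {a | b} with numbers a > b; its mean value is (a + b)/2, and mean value is additive over game sums: m(G1 + G2) = m(G1) + m(G2).
Mean of G1 = (4 + (-5))/2 = -1/2 = -1/2
Mean of G2 = (5 + (3))/2 = 8/2 = 4
Mean of G1 + G2 = -1/2 + 4 = 7/2

7/2


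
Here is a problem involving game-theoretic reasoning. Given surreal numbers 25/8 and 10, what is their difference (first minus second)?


x = 25/8, y = 10
Converting to common denominator: 8
x = 25/8, y = 80/8
x - y = 25/8 - 10 = -55/8

-55/8


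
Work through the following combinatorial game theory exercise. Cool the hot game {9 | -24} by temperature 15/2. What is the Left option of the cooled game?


Original game: {9 | -24} (a switch {a | b} with a > b).
Cooling by t (for t below the temperature (a - b)/2 = 33/2) taxes each move by t: {a | b} cooled by t is {a - t | b + t}.
Cooling amount: t = 15/2
Cooled Left option: 9 - 15/2 = 3/2
Cooled Right option: -24 + 15/2 = -33/2
Cooled game: {3/2 | -33/2}
Left option = 3/2

3/2


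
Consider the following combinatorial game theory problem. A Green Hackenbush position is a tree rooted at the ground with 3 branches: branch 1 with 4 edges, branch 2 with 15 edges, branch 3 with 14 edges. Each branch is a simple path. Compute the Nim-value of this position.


The tree has 3 branches from the ground vertex.
In Green Hackenbush, the Nim-value of a simple path of length k is k.
Branch 1: length 4, Nim-value = 4
Branch 2: length 15, Nim-value = 15
Branch 3: length 14, Nim-value = 14
Total Nim-value = XOR of all branch values:
0 XOR 4 = 4
4 XOR 15 = 11
11 XOR 14 = 5
Nim-value of the tree = 5

5


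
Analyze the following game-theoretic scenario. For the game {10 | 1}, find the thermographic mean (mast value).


Game = {10 | 1}, a switch {a | b} with numbers a > b.
Its thermograph has left wall a - t and right wall b + t, which meet at t = (a - b)/2, where both equal (a + b)/2. So the mast (mean value) is at (a + b)/2.
Mean = (10 + (1))/2 = 11/2 = 11/2

11/2


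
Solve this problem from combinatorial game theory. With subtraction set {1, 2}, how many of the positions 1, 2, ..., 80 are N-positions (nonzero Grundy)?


Subtraction set S = {1, 2}, so G(n) = n mod 3.
G(n) = 0 when n is a multiple of 3.
Multiples of 3 in [1, 80]: 26
N-positions (nonzero Grundy) = 80 - 26 = 54

54


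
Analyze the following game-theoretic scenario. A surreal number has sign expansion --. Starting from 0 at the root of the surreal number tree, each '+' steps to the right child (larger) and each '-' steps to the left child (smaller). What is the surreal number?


Sign expansion: --
Rule: track bounds (lo, hi), initially (-inf, +inf). On '+', the current value becomes lo and we move to the simplest number in (value, hi): value + 1 if hi = +inf, otherwise the midpoint (value + hi)/2. On '-', the current value becomes hi and we move to value - 1 if lo = -inf, otherwise the midpoint (lo + value)/2.
Start at 0.
Step 1: sign = -, move left. Bounds: (-inf, 0). Value = -1
Step 2: sign = -, move left. Bounds: (-inf, -1). Value = -2
The surreal number with sign expansion -- is -2.

-2


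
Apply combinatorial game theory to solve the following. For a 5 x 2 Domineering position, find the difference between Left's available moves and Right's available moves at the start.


Board is 5 x 2 (rows x cols).
Left (vertical) placements: (rows-1) * cols = 4 * 2 = 8
Right (horizontal) placements: rows * (cols-1) = 5 * 1 = 5
Advantage = Left - Right = 8 - 5 = 3

3


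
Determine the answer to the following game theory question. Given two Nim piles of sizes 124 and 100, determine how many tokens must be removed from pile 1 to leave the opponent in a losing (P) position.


Piles: 124 and 100
Current XOR: 124 XOR 100 = 24 (non-zero, so this is an N-position).
To make the XOR zero, we need to find a move that balances the piles.
For pile 1 (size 124): target = 124 XOR 24 = 100
We reduce pile 1 from 124 to 100.
Tokens removed: 124 - 100 = 24
Verification: 100 XOR 100 = 0

24


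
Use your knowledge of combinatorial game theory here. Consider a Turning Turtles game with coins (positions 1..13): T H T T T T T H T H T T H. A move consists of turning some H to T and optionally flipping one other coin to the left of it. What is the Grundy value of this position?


Coins: T H T T T T T H T H T T H
Key fact: a single head at position k behaves exactly like a Nim heap of size k (turning it to T and optionally flipping a coin at j < k corresponds to moving the heap from k to j, or to 0), and heads combine as a disjunctive sum (two heads at the same place would cancel, matching j XOR j = 0). So the Nim-value is the XOR of the 1-indexed positions of the heads.
Face-up positions (1-indexed): [2, 8, 10, 13]
XOR 0 with 2: 0 XOR 2 = 2
XOR 2 with 8: 2 XOR 8 = 10
XOR 10 with 10: 10 XOR 10 = 0
XOR 0 with 13: 0 XOR 13 = 13
Nim-value = 13

13


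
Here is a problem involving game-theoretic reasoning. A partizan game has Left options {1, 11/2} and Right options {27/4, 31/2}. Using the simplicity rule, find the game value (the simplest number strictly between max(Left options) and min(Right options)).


Left options: {1, 11/2}, max = 11/2
Right options: {27/4, 31/2}, min = 27/4
All options are numbers and max(Left) < min(Right), so by the simplicity theorem the value is the simplest (earliest-born) number strictly between 11/2 and 27/4.
The only integer strictly between 11/2 and 27/4 is 6.
No non-integer in the interval can be simpler: if x is a non-integer in the interval, then floor(x) or ceil(x) also lies in the interval (the interval contains an integer), and both are proper prefixes of x's sign expansion, i.e. born earlier. So the game value is 6.
Game value = 6

6


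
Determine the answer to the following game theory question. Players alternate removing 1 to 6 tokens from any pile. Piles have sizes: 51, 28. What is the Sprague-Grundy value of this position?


Subtraction set: {1, 2, 3, 4, 5, 6}
For this subtraction set, G(n) = n mod 7 (period = max + 1 = 7).
Pile 1 (size 51): G(51) = 51 mod 7 = 2
Pile 2 (size 28): G(28) = 28 mod 7 = 0
Total Grundy value = XOR of all: 2 XOR 0 = 2

2


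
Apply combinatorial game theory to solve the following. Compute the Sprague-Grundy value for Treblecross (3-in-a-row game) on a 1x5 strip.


Treblecross: place X on empty cells; 3-in-a-row wins.
Playing within two cells of an existing X lets the opponent win at once, so sensible play treats the cells i-2..i+2 around each X as dead. The player left with no safe cell loses, so this is a normal-play take-away game on strips of safe cells.
Placing X at cell i (0-indexed) of a strip of k safe cells leaves independent strips of sizes max(0, i-2) and max(0, k-i-3). Hence G(k) = mex{ G(max(0,i-2)) XOR G(max(0,k-i-3)) : 0 <= i < k }, with G(0) = 0.
G(1): splits (0,0):0^0=0 -> mex({0}) = 1
G(2): splits (0,0):0^0=0 -> mex({0}) = 1
G(3): splits (0,0):0^0=0 -> mex({0}) = 1
G(4): splits (0,1):0^1=1 (0,0):0^0=0 -> mex({0, 1}) = 2
G(5): splits (0,2):0^1=1 (0,1):0^1=1 (0,0):0^0=0 -> mex({0, 1}) = 2
Therefore G(5) = 2.

2


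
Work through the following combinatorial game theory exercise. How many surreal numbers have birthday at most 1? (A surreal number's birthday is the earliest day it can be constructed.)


Day 0: {|} = 0 is born. Count = 1.
Day n: the number of surreal numbers born by day n is 2^(n+1) - 1.
By day 0: 2^1 - 1 = 1
By day 1: 2^2 - 1 = 3
By day 1: 3 surreal numbers.

3


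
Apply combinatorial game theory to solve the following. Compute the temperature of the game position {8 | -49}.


The game is {8 | -49}, a switch {a | b} with numbers a > b.
Cooling {a | b} by t gives {a - t | b + t}, which stops being hot when a - t = b + t, i.e. at t = (a - b)/2. So the temperature of a switch is (a - b)/2.
Temperature = (Left option - Right option) / 2
= (8 - (-49)) / 2
= 57 / 2
= 57/2

57/2


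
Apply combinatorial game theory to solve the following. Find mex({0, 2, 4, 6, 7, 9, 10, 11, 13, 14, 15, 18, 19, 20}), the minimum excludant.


Set = {0, 2, 4, 6, 7, 9, 10, 11, 13, 14, 15, 18, 19, 20}
0 is in the set.
1 is NOT in the set. This is the mex.
mex = 1

1


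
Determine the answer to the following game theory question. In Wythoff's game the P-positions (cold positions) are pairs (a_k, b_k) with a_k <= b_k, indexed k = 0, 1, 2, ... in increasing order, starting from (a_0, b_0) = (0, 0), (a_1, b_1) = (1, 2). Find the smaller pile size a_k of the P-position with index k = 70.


By Wythoff's theorem, a_k = floor(k * phi) and b_k = floor(k * phi^2) = a_k + k, where phi = (1 + sqrt(5))/2 is the golden ratio.
phi = (1 + sqrt(5))/2 = 1.618034
k = 70
k * phi = 70 * 1.618034 = 113.262379
a_70 = floor(k * phi) = 113

113


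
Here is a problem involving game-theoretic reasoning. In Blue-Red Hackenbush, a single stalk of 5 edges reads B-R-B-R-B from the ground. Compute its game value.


Edges (from ground): B-R-B-R-B
By Berlekamp's sign-expansion rule, a Blue-Red Hackenbush stalk has the value of the surreal number whose sign sequence is the edge sequence with B -> + and R -> -.
Sign sequence: +-+-+
Trace the sign expansion in the surreal number tree, starting from 0:
Edge 1: B (sign +) -> bounds (0, +inf), value = 1
Edge 2: R (sign -) -> bounds (0, 1), value = 1/2
Edge 3: B (sign +) -> bounds (1/2, 1), value = 3/4
Edge 4: R (sign -) -> bounds (1/2, 3/4), value = 5/8
Edge 5: B (sign +) -> bounds (5/8, 3/4), value = 11/16
Game value = 11/16

11/16


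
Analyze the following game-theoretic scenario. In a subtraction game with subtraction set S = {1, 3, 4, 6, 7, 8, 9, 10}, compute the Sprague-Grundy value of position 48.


The subtraction set is S = {1, 3, 4, 6, 7, 8, 9, 10}.
G(k) = mex{ G(k - s) : s in S, s <= k }. We compute iteratively: G(0) = 0.
G(1) = mex({0}) = 1
G(2) = mex({1}) = 0
G(3) = mex({0}) = 1
G(4) = mex({0, 1}) = 2
G(5) = mex({0, 1, 2}) = 3
G(6) = mex({0, 1, 3}) = 2
G(7) = mex({0, 1, 2}) = 3
G(8) = mex({0, 1, 2, 3}) = 4
G(9) = mex({0, 1, 2, 3, 4}) = 5
G(10) = mex({0, 1, 2, 3, 5}) = 4
G(11) = mex({0, 1, 2, 3, 4}) = 5
G(12) = mex({0, 1, 2, 3, 4, 5}) = 6
G(13) = mex({1, 2, 3, 4, 5, 6}) = 0
G(14) = mex({0, 2, 3, 4, 5}) = 1
G(15) = mex({1, 2, 3, 4, 5, 6}) = 0
G(16) = mex({0, 2, 3, 4, 5, 6}) = 1
G(17) = mex({0, 1, 3, 4, 5}) = 2
G(18) = mex({0, 1, 2, 4, 5, 6}) = 3
G(19) = mex({0, 1, 3, 4, 5, 6}) = 2
G(20) = mex({0, 1, 2, 4, 5, 6}) = 3
G(21) = mex({0, 1, 2, 3, 5, 6}) = 4
G(22) = mex({0, 1, 2, 3, 4, 6}) = 5
Observe that G(13)..G(22) = 0, 1, 0, 1, 2, 3, 2, 3, 4, 5 repeats G(0)..G(9) = 0, 1, 0, 1, 2, 3, 2, 3, 4, 5.
For k >= max(S) = 10, G(k) is determined by the previous 10 values G(k-10)..G(k-1); a window of 10 consecutive values has recurred shifted by 13, so by induction G(k + 13) = G(k) for all k >= 0: the sequence is periodic from the start with period 13.
One period: G(0..12) = 0, 1, 0, 1, 2, 3, 2, 3, 4, 5, 4, 5, 6.
48 mod 13 = 9, so G(48) = G(9) = 5.

5


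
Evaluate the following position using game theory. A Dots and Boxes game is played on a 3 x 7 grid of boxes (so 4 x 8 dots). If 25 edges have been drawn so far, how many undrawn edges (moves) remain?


Grid: 3 x 7 boxes, i.e. 4 rows and 8 columns of dots.
Horizontal edges: (rows + 1) * cols = 4 * 7 = 28
Vertical edges: rows * (cols + 1) = 3 * 8 = 24
Total edges: 28 + 24 = 52
Edges drawn: 25
Remaining: 52 - 25 = 27

27


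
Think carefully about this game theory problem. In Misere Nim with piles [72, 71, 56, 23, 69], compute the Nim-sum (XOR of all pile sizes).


We need the XOR (exclusive or) of all pile sizes.
After XOR-ing pile 1 (size 72): 0 XOR 72 = 72
After XOR-ing pile 2 (size 71): 72 XOR 71 = 15
After XOR-ing pile 3 (size 56): 15 XOR 56 = 55
After XOR-ing pile 4 (size 23): 55 XOR 23 = 32
After XOR-ing pile 5 (size 69): 32 XOR 69 = 101
The Nim-value of this position is 101.

101


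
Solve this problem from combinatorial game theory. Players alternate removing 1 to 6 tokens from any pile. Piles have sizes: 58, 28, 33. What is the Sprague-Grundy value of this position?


Subtraction set: {1, 2, 3, 4, 5, 6}
For this subtraction set, G(n) = n mod 7 (period = max + 1 = 7).
Pile 1 (size 58): G(58) = 58 mod 7 = 2
Pile 2 (size 28): G(28) = 28 mod 7 = 0
Pile 3 (size 33): G(33) = 33 mod 7 = 5
Total Grundy value = XOR of all: 2 XOR 0 XOR 5 = 7

7


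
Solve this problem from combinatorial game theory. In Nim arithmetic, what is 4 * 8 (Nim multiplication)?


Nim multiplication is bilinear over XOR: (u XOR v) * w = (u*w) XOR (v*w).
So we split each operand into its bit components and XOR the pairwise Nim products.
4 = 4 (as XOR of powers of 2).
8 = 8 (as XOR of powers of 2).
Using the standard Nim-product table on single bits:
  2*2 = 3,   2*4 = 8,   2*8 = 12,
  4*4 = 6,   4*8 = 11,  8*8 = 13,
and  1*x = x (identity), k*l = l*k (commutative).
Pairwise Nim products:
  4 * 8 = 11
XOR them: 11 = 11.
Result: 4 * 8 = 11 (in Nim).

11


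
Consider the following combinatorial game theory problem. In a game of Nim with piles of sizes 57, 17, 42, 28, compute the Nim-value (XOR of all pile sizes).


We need the XOR (exclusive or) of all pile sizes.
After XOR-ing pile 1 (size 57): 0 XOR 57 = 57
After XOR-ing pile 2 (size 17): 57 XOR 17 = 40
After XOR-ing pile 3 (size 42): 40 XOR 42 = 2
After XOR-ing pile 4 (size 28): 2 XOR 28 = 30
The Nim-value of this position is 30.

30


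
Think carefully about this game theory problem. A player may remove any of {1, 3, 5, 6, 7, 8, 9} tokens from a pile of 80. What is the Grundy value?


The subtraction set is S = {1, 3, 5, 6, 7, 8, 9}.
G(k) = mex{ G(k - s) : s in S, s <= k }. We compute iteratively: G(0) = 0.
G(1) = mex({0}) = 1
G(2) = mex({1}) = 0
G(3) = mex({0}) = 1
G(4) = mex({1}) = 0
G(5) = mex({0}) = 1
G(6) = mex({0, 1}) = 2
G(7) = mex({0, 1, 2}) = 3
G(8) = mex({0, 1, 3}) = 2
G(9) = mex({0, 1, 2}) = 3
G(10) = mex({0, 1, 3}) = 2
G(11) = mex({0, 1, 2}) = 3
G(12) = mex({0, 1, 2, 3}) = 4
G(13) = mex({0, 1, 2, 3, 4}) = 5
G(14) = mex({1, 2, 3, 5}) = 0
G(15) = mex({0, 2, 3, 4}) = 1
G(16) = mex({1, 2, 3, 5}) = 0
G(17) = mex({0, 2, 3, 4}) = 1
G(18) = mex({1, 2, 3, 4, 5}) = 0
G(19) = mex({0, 2, 3, 4, 5}) = 1
G(20) = mex({0, 1, 3, 4, 5}) = 2
G(21) = mex({0, 1, 2, 4, 5}) = 3
G(22) = mex({0, 1, 3, 5}) = 2
Observe that G(14)..G(22) = 0, 1, 0, 1, 0, 1, 2, 3, 2 repeats G(0)..G(8) = 0, 1, 0, 1, 0, 1, 2, 3, 2.
For k >= max(S) = 9, G(k) is determined by the previous 9 values G(k-9)..G(k-1); a window of 9 consecutive values has recurred shifted by 14, so by induction G(k + 14) = G(k) for all k >= 0: the sequence is periodic from the start with period 14.
One period: G(0..13) = 0, 1, 0, 1, 0, 1, 2, 3, 2, 3, 2, 3, 4, 5.
80 mod 14 = 10, so G(80) = G(10) = 2.

2


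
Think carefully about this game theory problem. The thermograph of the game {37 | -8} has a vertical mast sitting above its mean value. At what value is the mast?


Game = {37 | -8}, a switch {a | b} with numbers a > b.
Its thermograph has left wall a - t and right wall b + t, which meet at t = (a - b)/2, where both equal (a + b)/2. So the mast (mean value) is at (a + b)/2.
Mean = (37 + (-8))/2 = 29/2 = 29/2

29/2


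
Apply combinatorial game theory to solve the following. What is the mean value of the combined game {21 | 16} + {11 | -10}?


G1 = {21 | 16}, G2 = {11 | -10}
Each is a switch {a | b} with numbers a > b; its mean value is (a + b)/2, and mean value is additive over game sums: m(G1 + G2) = m(G1) + m(G2).
Mean of G1 = (21 + (16))/2 = 37/2 = 37/2
Mean of G2 = (11 + (-10))/2 = 1/2 = 1/2
Mean of G1 + G2 = 37/2 + 1/2 = 19

19


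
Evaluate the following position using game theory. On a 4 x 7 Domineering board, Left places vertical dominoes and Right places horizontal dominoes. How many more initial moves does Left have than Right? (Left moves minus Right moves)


Board is 4 x 7 (rows x cols).
Left (vertical) placements: (rows-1) * cols = 3 * 7 = 21
Right (horizontal) placements: rows * (cols-1) = 4 * 6 = 24
Advantage = Left - Right = 21 - 24 = -3

-3


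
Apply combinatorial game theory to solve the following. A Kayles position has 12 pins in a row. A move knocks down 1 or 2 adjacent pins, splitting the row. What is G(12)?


Kayles: a move removes 1 or 2 adjacent pins from a contiguous row.
Removing pins from a row of k leaves two independent rows (a, b) with a + b = k - 1 (one pin) or a + b = k - 2 (two pins); an end removal gives a = 0.
By Sprague-Grundy, G(k) = mex{ G(a) XOR G(b) } over all these splits. G(0) = 0.
G(1): splits (0,0):0^0=0 -> mex({0}) = 1
G(2): splits (0,1):0^1=1 (0,0):0^0=0 -> mex({0, 1}) = 2
G(3): splits (0,2):0^2=2 (1,1):1^1=0 (0,1):0^1=1 -> mex({0, 1, 2}) = 3
G(4): splits (0,3):0^3=3 (1,2):1^2=3 (0,2):0^2=2 (1,1):1^1=0 -> mex({0, 2, 3}) = 1
G(5): splits (0,4):0^1=1 (1,3):1^3=2 (2,2):2^2=0 (0,3):0^3=3 (1,2):1^2=3 -> mex({0, 1, 2, 3}) = 4
G(6) = mex({0, 1, 2, 4}) = 3
G(7) = mex({0, 1, 3, 4, 5}) = 2
G(8) = mex({0, 2, 3, 5, 6}) = 1
G(9) = mex({0, 1, 2, 3, 6, 7}) = 4
G(10) = mex({0, 1, 3, 4, 5, 7}) = 2
G(11) = mex({0, 1, 2, 3, 4, 5}) = 6
G(12) = mex({0, 1, 2, 3, 5, 6, 7}) = 4
Therefore G(12) = 4.

4


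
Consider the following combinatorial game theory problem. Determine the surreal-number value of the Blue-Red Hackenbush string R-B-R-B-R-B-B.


Edges (from ground): R-B-R-B-R-B-B
By Berlekamp's sign-expansion rule, a Blue-Red Hackenbush stalk has the value of the surreal number whose sign sequence is the edge sequence with B -> + and R -> -.
Sign sequence: -+-+-++
Trace the sign expansion in the surreal number tree, starting from 0:
Edge 1: R (sign -) -> bounds (-inf, 0), value = -1
Edge 2: B (sign +) -> bounds (-1, 0), value = -1/2
Edge 3: R (sign -) -> bounds (-1, -1/2), value = -3/4
Edge 4: B (sign +) -> bounds (-3/4, -1/2), value = -5/8
Edge 5: R (sign -) -> bounds (-3/4, -5/8), value = -11/16
Edge 6: B (sign +) -> bounds (-11/16, -5/8), value = -21/32
Edge 7: B (sign +) -> bounds (-21/32, -5/8), value = -41/64
Game value = -41/64

-41/64


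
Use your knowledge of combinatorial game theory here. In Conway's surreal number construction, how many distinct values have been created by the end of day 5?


Day 0: {|} = 0 is born. Count = 1.
Day n: the number of surreal numbers born by day n is 2^(n+1) - 1.
By day 0: 2^1 - 1 = 1
By day 1: 2^2 - 1 = 3
By day 2: 2^3 - 1 = 7
By day 3: 2^4 - 1 = 15
By day 4: 2^5 - 1 = 31
By day 5: 2^6 - 1 = 63
By day 5: 63 surreal numbers.

63


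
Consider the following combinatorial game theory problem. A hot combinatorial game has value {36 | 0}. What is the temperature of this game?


The game is {36 | 0}, a switch {a | b} with numbers a > b.
Cooling {a | b} by t gives {a - t | b + t}, which stops being hot when a - t = b + t, i.e. at t = (a - b)/2. So the temperature of a switch is (a - b)/2.
Temperature = (Left option - Right option) / 2
= (36 - (0)) / 2
= 36 / 2
= 18

18


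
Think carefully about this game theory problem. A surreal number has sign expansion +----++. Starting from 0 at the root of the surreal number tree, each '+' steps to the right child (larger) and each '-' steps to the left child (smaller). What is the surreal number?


Sign expansion: +----++
Rule: track bounds (lo, hi), initially (-inf, +inf). On '+', the current value becomes lo and we move to the simplest number in (value, hi): value + 1 if hi = +inf, otherwise the midpoint (value + hi)/2. On '-', the current value becomes hi and we move to value - 1 if lo = -inf, otherwise the midpoint (lo + value)/2.
Start at 0.
Step 1: sign = +, move right. Bounds: (0, +inf). Value = 1
Step 2: sign = -, move left. Bounds: (0, 1). Value = 1/2
Step 3: sign = -, move left. Bounds: (0, 1/2). Value = 1/4
Step 4: sign = -, move left. Bounds: (0, 1/4). Value = 1/8
Step 5: sign = -, move left. Bounds: (0, 1/8). Value = 1/16
Step 6: sign = +, move right. Bounds: (1/16, 1/8). Value = 3/32
Step 7: sign = +, move right. Bounds: (3/32, 1/8). Value = 7/64
The surreal number with sign expansion +----++ is 7/64.

7/64


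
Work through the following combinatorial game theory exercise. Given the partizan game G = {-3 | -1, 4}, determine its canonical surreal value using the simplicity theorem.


Left options: {-3}, max = -3
Right options: {-1, 4}, min = -1
All options are numbers and max(Left) < min(Right), so by the simplicity theorem the value is the simplest (earliest-born) number strictly between -3 and -1.
The only integer strictly between -3 and -1 is -2.
No non-integer in the interval can be simpler: if x is a non-integer in the interval, then floor(x) or ceil(x) also lies in the interval (the interval contains an integer), and both are proper prefixes of x's sign expansion, i.e. born earlier. So the game value is -2.
Game value = -2

-2


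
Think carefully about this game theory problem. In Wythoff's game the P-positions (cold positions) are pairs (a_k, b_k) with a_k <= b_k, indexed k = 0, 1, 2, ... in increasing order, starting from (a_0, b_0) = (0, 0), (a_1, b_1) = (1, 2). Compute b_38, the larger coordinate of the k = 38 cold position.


By Wythoff's theorem, a_k = floor(k * phi) and b_k = floor(k * phi^2) = a_k + k, where phi = (1 + sqrt(5))/2 is the golden ratio.
phi = (1 + sqrt(5))/2 = 1.618034
phi^2 = phi + 1 = 2.618034
k = 38
k * phi^2 = 38 * 2.618034 = 99.485292
b_38 = floor(k * phi^2) = 99 (check: a_38 + k = 61 + 38 = 99)

99


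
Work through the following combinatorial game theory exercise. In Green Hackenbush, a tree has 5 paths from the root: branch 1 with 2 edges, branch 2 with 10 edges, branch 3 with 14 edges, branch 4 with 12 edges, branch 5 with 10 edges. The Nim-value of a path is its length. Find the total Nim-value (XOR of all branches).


The tree has 5 branches from the ground vertex.
In Green Hackenbush, the Nim-value of a simple path of length k is k.
Branch 1: length 2, Nim-value = 2
Branch 2: length 10, Nim-value = 10
Branch 3: length 14, Nim-value = 14
Branch 4: length 12, Nim-value = 12
Branch 5: length 10, Nim-value = 10
Total Nim-value = XOR of all branch values:
0 XOR 2 = 2
2 XOR 10 = 8
8 XOR 14 = 6
6 XOR 12 = 10
10 XOR 10 = 0
Nim-value of the tree = 0

0


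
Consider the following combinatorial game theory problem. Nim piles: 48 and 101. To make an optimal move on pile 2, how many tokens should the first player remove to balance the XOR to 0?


Piles: 48 and 101
Current XOR: 48 XOR 101 = 85 (non-zero, so this is an N-position).
To make the XOR zero, we need to find a move that balances the piles.
For pile 2 (size 101): target = 101 XOR 85 = 48
We reduce pile 2 from 101 to 48.
Tokens removed: 101 - 48 = 53
Verification: 48 XOR 48 = 0

53


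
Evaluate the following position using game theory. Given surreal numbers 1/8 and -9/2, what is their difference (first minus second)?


x = 1/8, y = -9/2
Converting to common denominator: 8
x = 1/8, y = -36/8
x - y = 1/8 - -9/2 = 37/8

37/8


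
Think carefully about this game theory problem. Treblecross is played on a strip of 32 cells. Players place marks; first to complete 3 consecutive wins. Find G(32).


Treblecross: place X on empty cells; 3-in-a-row wins.
Playing within two cells of an existing X lets the opponent win at once, so sensible play treats the cells i-2..i+2 around each X as dead. The player left with no safe cell loses, so this is a normal-play take-away game on strips of safe cells.
Placing X at cell i (0-indexed) of a strip of k safe cells leaves independent strips of sizes max(0, i-2) and max(0, k-i-3). Hence G(k) = mex{ G(max(0,i-2)) XOR G(max(0,k-i-3)) : 0 <= i < k }, with G(0) = 0.
G(1): splits (0,0):0^0=0 -> mex({0}) = 1
G(2): splits (0,0):0^0=0 -> mex({0}) = 1
G(3): splits (0,0):0^0=0 -> mex({0}) = 1
G(4): splits (0,1):0^1=1 (0,0):0^0=0 -> mex({0, 1}) = 2
G(5): splits (0,2):0^1=1 (0,1):0^1=1 (0,0):0^0=0 -> mex({0, 1}) = 2
G(6) = mex({1}) = 0
G(7) = mex({0, 1, 2}) = 3
G(8) = mex({0, 1, 2}) = 3
G(9) = mex({0, 2}) = 1
G(10) = mex({0, 2, 3}) = 1
G(11) = mex({0, 3}) = 1
G(12) = mex({1, 3}) = 0
G(13) = mex({0, 1, 2, 3}) = 4
G(14) = mex({0, 1, 2}) = 3
G(15) = mex({0, 1, 2}) = 3
G(16) = mex({0, 1, 2, 4}) = 3
G(17) = mex({0, 1, 3, 4}) = 2
G(18) = mex({0, 1, 3, 4}) = 2
G(19) = mex({0, 1, 3, 5}) = 2
G(20) = mex({0, 1, 2, 3, 5}) = 4
G(21) = mex({0, 1, 2, 3, 5}) = 4
G(22) = mex({1, 2, 6}) = 0
G(23) = mex({0, 1, 2, 3, 4, 6}) = 5
G(24) = mex({0, 1, 2, 3, 4}) = 5
G(25) = mex({0, 1, 3, 4, 7}) = 2
G(26) = mex({0, 1, 3, 4, 5, 7}) = 2
G(27) = mex({0, 1, 3, 5}) = 2
G(28) = mex({0, 1, 2, 5}) = 3
G(29) = mex({0, 1, 2, 4, 5, 6}) = 3
G(30) = mex({1, 2, 4, 6}) = 0
G(31) = mex({0, 1, 2, 3, 4, 6}) = 5
G(32) = mex({1, 2, 3, 4, 7}) = 0
Therefore G(32) = 0.

0


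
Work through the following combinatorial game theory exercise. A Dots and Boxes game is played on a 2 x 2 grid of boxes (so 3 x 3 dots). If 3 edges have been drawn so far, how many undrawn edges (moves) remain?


Grid: 2 x 2 boxes, i.e. 3 rows and 3 columns of dots.
Horizontal edges: (rows + 1) * cols = 3 * 2 = 6
Vertical edges: rows * (cols + 1) = 2 * 3 = 6
Total edges: 6 + 6 = 12
Edges drawn: 3
Remaining: 12 - 3 = 9

9


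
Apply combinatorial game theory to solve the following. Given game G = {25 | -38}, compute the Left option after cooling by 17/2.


Original game: {25 | -38} (a switch {a | b} with a > b).
Cooling by t (for t below the temperature (a - b)/2 = 63/2) taxes each move by t: {a | b} cooled by t is {a - t | b + t}.
Cooling amount: t = 17/2
Cooled Left option: 25 - 17/2 = 33/2
Cooled Right option: -38 + 17/2 = -59/2
Cooled game: {33/2 | -59/2}
Left option = 33/2

33/2


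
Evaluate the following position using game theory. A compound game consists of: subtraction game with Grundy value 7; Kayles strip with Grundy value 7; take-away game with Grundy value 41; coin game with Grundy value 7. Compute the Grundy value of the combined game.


By the Sprague-Grundy theorem, the Grundy value of a sum of games is the XOR of individual Grundy values.
subtraction game: Grundy value = 7. Running XOR: 0 XOR 7 = 7
Kayles strip: Grundy value = 7. Running XOR: 7 XOR 7 = 0
take-away game: Grundy value = 41. Running XOR: 0 XOR 41 = 41
coin game: Grundy value = 7. Running XOR: 41 XOR 7 = 46
The combined Grundy value is 46.

46


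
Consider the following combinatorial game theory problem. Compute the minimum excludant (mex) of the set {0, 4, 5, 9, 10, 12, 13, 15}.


Set = {0, 4, 5, 9, 10, 12, 13, 15}
0 is in the set.
1 is NOT in the set. This is the mex.
mex = 1

1


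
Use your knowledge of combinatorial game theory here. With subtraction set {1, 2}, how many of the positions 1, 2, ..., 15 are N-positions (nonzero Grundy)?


Subtraction set S = {1, 2}, so G(n) = n mod 3.
G(n) = 0 when n is a multiple of 3.
Multiples of 3 in [1, 15]: 5
N-positions (nonzero Grundy) = 15 - 5 = 10

10


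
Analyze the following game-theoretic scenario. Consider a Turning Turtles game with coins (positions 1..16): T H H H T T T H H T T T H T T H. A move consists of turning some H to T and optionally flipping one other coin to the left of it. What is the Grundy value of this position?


Coins: T H H H T T T H H T T T H T T H
Key fact: a single head at position k behaves exactly like a Nim heap of size k (turning it to T and optionally flipping a coin at j < k corresponds to moving the heap from k to j, or to 0), and heads combine as a disjunctive sum (two heads at the same place would cancel, matching j XOR j = 0). So the Nim-value is the XOR of the 1-indexed positions of the heads.
Face-up positions (1-indexed): [2, 3, 4, 8, 9, 13, 16]
XOR 0 with 2: 0 XOR 2 = 2
XOR 2 with 3: 2 XOR 3 = 1
XOR 1 with 4: 1 XOR 4 = 5
XOR 5 with 8: 5 XOR 8 = 13
XOR 13 with 9: 13 XOR 9 = 4
XOR 4 with 13: 4 XOR 13 = 9
XOR 9 with 16: 9 XOR 16 = 25
Nim-value = 25

25


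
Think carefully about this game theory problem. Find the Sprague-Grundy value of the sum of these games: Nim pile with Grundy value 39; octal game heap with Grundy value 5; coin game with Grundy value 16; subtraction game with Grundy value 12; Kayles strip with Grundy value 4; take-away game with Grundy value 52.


By the Sprague-Grundy theorem, the Grundy value of a sum of games is the XOR of individual Grundy values.
Nim pile: Grundy value = 39. Running XOR: 0 XOR 39 = 39
octal game heap: Grundy value = 5. Running XOR: 39 XOR 5 = 34
coin game: Grundy value = 16. Running XOR: 34 XOR 16 = 50
subtraction game: Grundy value = 12. Running XOR: 50 XOR 12 = 62
Kayles strip: Grundy value = 4. Running XOR: 62 XOR 4 = 58
take-away game: Grundy value = 52. Running XOR: 58 XOR 52 = 14
The combined Grundy value is 14.

14


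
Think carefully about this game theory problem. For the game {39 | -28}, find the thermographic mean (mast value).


Game = {39 | -28}, a switch {a | b} with numbers a > b.
Its thermograph has left wall a - t and right wall b + t, which meet at t = (a - b)/2, where both equal (a + b)/2. So the mast (mean value) is at (a + b)/2.
Mean = (39 + (-28))/2 = 11/2 = 11/2

11/2


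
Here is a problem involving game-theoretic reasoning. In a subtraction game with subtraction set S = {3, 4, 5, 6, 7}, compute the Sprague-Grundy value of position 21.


The subtraction set is S = {3, 4, 5, 6, 7}.
G(k) = mex{ G(k - s) : s in S, s <= k }. We compute iteratively: G(0) = 0.
G(1) = mex({}) = 0
G(2) = mex({}) = 0
G(3) = mex({0}) = 1
G(4) = mex({0}) = 1
G(5) = mex({0}) = 1
G(6) = mex({0, 1}) = 2
G(7) = mex({0, 1}) = 2
G(8) = mex({0, 1}) = 2
G(9) = mex({0, 1, 2}) = 3
G(10) = mex({1, 2}) = 0
G(11) = mex({1, 2}) = 0
G(12) = mex({1, 2, 3}) = 0
G(13) = mex({0, 2, 3}) = 1
G(14) = mex({0, 2, 3}) = 1
G(15) = mex({0, 2, 3}) = 1
G(16) = mex({0, 1, 3}) = 2
Observe that G(10)..G(16) = 0, 0, 0, 1, 1, 1, 2 repeats G(0)..G(6) = 0, 0, 0, 1, 1, 1, 2.
For k >= max(S) = 7, G(k) is determined by the previous 7 values G(k-7)..G(k-1); a window of 7 consecutive values has recurred shifted by 10, so by induction G(k + 10) = G(k) for all k >= 0: the sequence is periodic from the start with period 10.
One period: G(0..9) = 0, 0, 0, 1, 1, 1, 2, 2, 2, 3.
21 mod 10 = 1, so G(21) = G(1) = 0.

0


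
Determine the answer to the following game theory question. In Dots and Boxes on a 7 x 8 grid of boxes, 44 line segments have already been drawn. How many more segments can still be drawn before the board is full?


Grid: 7 x 8 boxes, i.e. 8 rows and 9 columns of dots.
Horizontal edges: (rows + 1) * cols = 8 * 8 = 64
Vertical edges: rows * (cols + 1) = 7 * 9 = 63
Total edges: 64 + 63 = 127
Edges drawn: 44
Remaining: 127 - 44 = 83

83


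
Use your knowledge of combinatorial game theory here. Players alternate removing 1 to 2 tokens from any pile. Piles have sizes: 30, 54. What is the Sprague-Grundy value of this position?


Subtraction set: {1, 2}
For this subtraction set, G(n) = n mod 3 (period = max + 1 = 3).
Pile 1 (size 30): G(30) = 30 mod 3 = 0
Pile 2 (size 54): G(54) = 54 mod 3 = 0
Total Grundy value = XOR of all: 0 XOR 0 = 0

0


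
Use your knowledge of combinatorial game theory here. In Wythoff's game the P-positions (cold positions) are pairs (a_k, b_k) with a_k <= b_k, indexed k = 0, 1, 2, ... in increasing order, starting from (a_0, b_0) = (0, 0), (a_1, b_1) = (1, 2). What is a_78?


By Wythoff's theorem, a_k = floor(k * phi) and b_k = floor(k * phi^2) = a_k + k, where phi = (1 + sqrt(5))/2 is the golden ratio.
phi = (1 + sqrt(5))/2 = 1.618034
k = 78
k * phi = 78 * 1.618034 = 126.206651
a_78 = floor(k * phi) = 126

126


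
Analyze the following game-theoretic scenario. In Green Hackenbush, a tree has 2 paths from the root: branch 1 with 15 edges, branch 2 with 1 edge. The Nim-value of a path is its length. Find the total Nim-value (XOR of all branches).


The tree has 2 branches from the ground vertex.
In Green Hackenbush, the Nim-value of a simple path of length k is k.
Branch 1: length 15, Nim-value = 15
Branch 2: length 1, Nim-value = 1
Total Nim-value = XOR of all branch values:
0 XOR 15 = 15
15 XOR 1 = 14
Nim-value of the tree = 14

14


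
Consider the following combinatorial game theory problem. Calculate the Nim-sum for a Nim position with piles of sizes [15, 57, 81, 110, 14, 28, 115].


We need the XOR (exclusive or) of all pile sizes.
After XOR-ing pile 1 (size 15): 0 XOR 15 = 15
After XOR-ing pile 2 (size 57): 15 XOR 57 = 54
After XOR-ing pile 3 (size 81): 54 XOR 81 = 103
After XOR-ing pile 4 (size 110): 103 XOR 110 = 9
After XOR-ing pile 5 (size 14): 9 XOR 14 = 7
After XOR-ing pile 6 (size 28): 7 XOR 28 = 27
After XOR-ing pile 7 (size 115): 27 XOR 115 = 104
The Nim-value of this position is 104.

104


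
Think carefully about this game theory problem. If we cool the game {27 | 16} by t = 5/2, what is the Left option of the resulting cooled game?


Original game: {27 | 16} (a switch {a | b} with a > b).
Cooling by t (for t below the temperature (a - b)/2 = 11/2) taxes each move by t: {a | b} cooled by t is {a - t | b + t}.
Cooling amount: t = 5/2
Cooled Left option: 27 - 5/2 = 49/2
Cooled Right option: 16 + 5/2 = 37/2
Cooled game: {49/2 | 37/2}
Left option = 49/2

49/2
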